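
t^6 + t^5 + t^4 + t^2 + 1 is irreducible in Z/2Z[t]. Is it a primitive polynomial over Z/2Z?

Write f(t) = t^6 + t^5 + t^4 + t^2 + 1.
|GF(2^6)^×| = 2^6 − 1 = 63. Prime factorization: 63 = 3^2·7.
f is primitive ⇔ t has order 63 in GF(2)[t]/(f), i.e. t^(63/q) ≠ 1 for each prime q | 63.
t^(21) mod f = 1
t^(9) mod f = t^3 + 1.
Since t^(21) = 1, the order of t divides 21 < 63; not primitive.

No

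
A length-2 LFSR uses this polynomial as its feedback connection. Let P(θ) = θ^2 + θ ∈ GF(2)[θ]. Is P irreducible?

No

Check for roots in GF(2): P(0) = 0 → root; P(1) = 0 → root.
P(0) = 0, so (θ) divides P(θ); P is reducible.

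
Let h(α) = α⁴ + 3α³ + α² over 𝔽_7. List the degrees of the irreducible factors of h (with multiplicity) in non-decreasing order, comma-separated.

Linear factors from roots: (α).
Complete factorization: h(α) = (α)^2·(α² + 3α + 1).
Factor degrees with multiplicity: 1 + 1 + 2 = 4.

1, 1, 2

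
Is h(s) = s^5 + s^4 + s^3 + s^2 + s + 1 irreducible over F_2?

Check for roots in F_2: h(0) = 1; h(1) = 0 → root.
h(1) = 0, so (s − 1) divides h(s); h is reducible.

No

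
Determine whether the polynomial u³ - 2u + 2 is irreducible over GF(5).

Yes

Write h(u) = u³ - 2u + 2.
Check for roots in GF(5): h(0) = 2; h(1) = 1; h(2) = 1; h(3) = 3; h(4) = 3.
No roots. A degree-3 polynomial over a field with no linear factor is irreducible.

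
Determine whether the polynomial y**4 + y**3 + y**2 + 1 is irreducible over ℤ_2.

Write f(y) = y**4 + y**3 + y**2 + 1.
Check for roots in ℤ_2: f(0) = 1; f(1) = 0 → root.
f(1) = 0, so (y − 1) divides f(y); f is reducible.

No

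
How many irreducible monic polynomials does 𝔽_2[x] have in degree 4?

x^(2^4) − x is the product of all monic irreducibles of degree dividing 4; Möbius inversion gives N = (1/4) Σ μ(4/d)·2^d.
Divisors of 4: 1, 2, 4; μ(4/d) for each: 0, -1, 1.
Σ = − 2^2 + 2^4 = 12.
N = 12/4 = 3.

3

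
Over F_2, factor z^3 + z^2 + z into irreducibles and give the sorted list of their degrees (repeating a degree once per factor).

1, 2

Write h(z) = z^3 + z^2 + z.
Roots in F_2: h(0) = 0 → root; h(1) = 1.
Linear factors from roots: (z).
Complete factorization: h(z) = (z)·(z^2 + z + 1).
Factor degrees with multiplicity: 1 + 2 = 3.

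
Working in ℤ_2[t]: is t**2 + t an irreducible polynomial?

Write g(t) = t**2 + t.
Check for roots in ℤ_2: g(0) = 0 → root; g(1) = 0 → root.
g(0) = 0, so (t) divides g(t); g is reducible.

No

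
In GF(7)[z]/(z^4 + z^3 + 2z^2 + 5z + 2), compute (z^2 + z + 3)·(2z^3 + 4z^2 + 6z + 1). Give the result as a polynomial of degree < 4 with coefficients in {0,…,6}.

Multiply in GF(7)[z]: (z^2 + z + 3)·(2z^3 + 4z^2 + 6z + 1) = 2z^5 + 6z^4 + 2z^3 + 5z^2 + 5z + 3.
Reduce using z^4 ≡ 6z^3 + 5z^2 + 2z + 5 (mod z^4 + z^3 + 2z^2 + 5z + 2).
Reduced: z^3 + z^2 + 2z + 2.

z^3 + z^2 + 2z + 2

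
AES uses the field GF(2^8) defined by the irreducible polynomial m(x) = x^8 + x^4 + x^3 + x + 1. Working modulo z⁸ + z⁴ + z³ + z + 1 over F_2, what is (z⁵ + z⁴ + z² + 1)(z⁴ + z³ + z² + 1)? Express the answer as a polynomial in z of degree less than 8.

Multiply in F_2[z]: (z⁵ + z⁴ + z² + 1)·(z⁴ + z³ + z² + 1) = z⁹ + z⁴ + z³ + 1.
Reduce using z⁸ ≡ z⁴ + z³ + z + 1 (mod z⁸ + z⁴ + z³ + z + 1).
Reduced: z⁵ + z³ + z² + z + 1.

z^5 + z^3 + z^2 + z + 1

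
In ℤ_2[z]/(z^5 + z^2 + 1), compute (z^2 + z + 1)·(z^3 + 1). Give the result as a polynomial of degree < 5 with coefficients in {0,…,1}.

Multiply in ℤ_2[z]: (z^2 + z + 1)·(z^3 + 1) = z^5 + z^4 + z^3 + z^2 + z + 1.
Reduce using z^5 ≡ z^2 + 1 (mod z^5 + z^2 + 1).
Reduced: z^4 + z^3 + z.

z^4 + z^3 + z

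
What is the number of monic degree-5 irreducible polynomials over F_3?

x^(3^5) − x is the product of all monic irreducibles of degree dividing 5; Möbius inversion gives N = (1/5) Σ μ(5/d)·3^d.
Divisors of 5: 1, 5; μ(5/d) for each: -1, 1.
Σ = − 3^1 + 3^5 = 240.
N = 240/5 = 48.

48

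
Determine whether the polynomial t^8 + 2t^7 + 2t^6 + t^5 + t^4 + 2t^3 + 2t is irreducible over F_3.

Write P(t) = t^8 + 2t^7 + 2t^6 + t^5 + t^4 + 2t^3 + 2t.
Check for roots in F_3: P(0) = 0 → root; P(1) = 2; P(2) = 0 → root.
P(0) = 0, so (t) divides P(t); P is reducible.

No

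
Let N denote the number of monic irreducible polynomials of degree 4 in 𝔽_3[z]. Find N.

18

The number of monic irreducibles of degree 4 over GF(3) is (1/4)·Σ_{d∣4} μ(4/d) 3^d.
Divisors of 4: 1, 2, 4; μ(4/d) for each: 0, -1, 1.
Σ = − 3^2 + 3^4 = 72.
N = 72/4 = 18.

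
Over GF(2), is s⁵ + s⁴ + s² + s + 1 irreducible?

Yes

Write h(s) = s⁵ + s⁴ + s² + s + 1.
Check for roots in GF(2): h(0) = 1; h(1) = 1.
No roots, so no linear factors.
Monic irreducibles of degree 2 over GF(2): s² + s + 1.
None of them divide h (all give nonzero remainder).
No irreducible factor of degree ≤ 2 exists, so h is irreducible over GF(2).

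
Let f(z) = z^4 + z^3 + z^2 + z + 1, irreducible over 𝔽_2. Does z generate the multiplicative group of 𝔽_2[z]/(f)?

No

|GF(2^4)^×| = 2^4 − 1 = 15. Prime factorization: 15 = 3·5.
f is primitive ⇔ z has order 15 in GF(2)[z]/(f), i.e. z^(15/q) ≠ 1 for each prime q | 15.
z^(5) mod f = 1
z^(3) mod f = z^3.
Since z^(5) = 1, the order of z divides 5 < 15; not primitive.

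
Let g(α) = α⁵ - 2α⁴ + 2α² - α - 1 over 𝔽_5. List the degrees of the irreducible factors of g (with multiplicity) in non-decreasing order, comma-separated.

Roots in 𝔽_5: g(0) = 4; g(1) = 4; g(2) = 0 → root; g(3) = 0 → root; g(4) = 4.
Linear factors from roots: (α - 2), (α + 2).
Complete factorization: g(α) = (α - 2)·(α + 2)^2·(α² + α + 2).
Factor degrees with multiplicity: 1 + 1 + 1 + 2 = 5.

1, 1, 1, 2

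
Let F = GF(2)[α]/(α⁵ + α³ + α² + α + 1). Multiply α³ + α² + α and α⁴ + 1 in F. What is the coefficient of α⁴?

Multiply in GF(2)[α]: (α³ + α² + α)·(α⁴ + 1) = α⁷ + α⁶ + α⁵ + α³ + α² + α.
Reduce using α⁵ ≡ α³ + α² + α + 1 (mod α⁵ + α³ + α² + α + 1).
Reduced: α³ + α².

0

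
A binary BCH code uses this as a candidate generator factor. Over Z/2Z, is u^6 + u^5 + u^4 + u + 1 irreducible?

Yes

Write m(u) = u^6 + u^5 + u^4 + u + 1.
Check for roots in Z/2Z: m(0) = 1; m(1) = 1.
No roots, so no linear factors.
Monic irreducibles of degree 2 over GF(2): u^2 + u + 1.
None of them divide m (all give nonzero remainder).
Monic irreducibles of degree 3 over GF(2): u^3 + u + 1, u^3 + u^2 + 1.
None of them divide m (all give nonzero remainder).
No irreducible factor of degree ≤ 3 exists, so m is irreducible over GF(2).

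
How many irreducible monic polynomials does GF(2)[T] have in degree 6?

The number of monic irreducibles of degree 6 over GF(2) is (1/6)·Σ_{d∣6} μ(6/d) 2^d.
Divisors of 6: 1, 2, 3, 6; μ(6/d) for each: 1, -1, -1, 1.
Σ = 2^1 − 2^2 − 2^3 + 2^6 = 54.
N = 54/6 = 9.

9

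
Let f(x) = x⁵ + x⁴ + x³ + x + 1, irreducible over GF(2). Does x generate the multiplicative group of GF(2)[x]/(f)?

|GF(2^5)^×| = 2^5 − 1 = 31. Prime factorization: 31 = 31.
f is primitive ⇔ x has order 31 in GF(2)[x]/(f), i.e. x^(31/q) ≠ 1 for each prime q | 31.
x^(1) mod f = x.
None equal 1, so x has full order 31; f is primitive.

Yes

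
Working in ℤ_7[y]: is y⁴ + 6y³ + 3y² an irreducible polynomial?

No

Write h(y) = y⁴ + 6y³ + 3y².
Check for roots in ℤ_7: h(0) = 0 → root; h(1) = 3; h(2) = 6; h(3) = 4; h(4) = 2; h(5) = 1; h(6) = 5.
h(0) = 0, so (y) divides h(y); h is reducible.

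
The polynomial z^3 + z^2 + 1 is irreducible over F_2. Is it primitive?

Write f(z) = z^3 + z^2 + 1.
|GF(2^3)^×| = 2^3 − 1 = 7. Prime factorization: 7 = 7.
f is primitive ⇔ z has order 7 in GF(2)[z]/(f), i.e. z^(7/q) ≠ 1 for each prime q | 7.
z^(1) mod f = z.
None equal 1, so z has full order 7; f is primitive.

Yes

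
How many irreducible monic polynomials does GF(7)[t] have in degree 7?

117648

Gauss's count: N_{7}(7) = (1/7) Σ_{d|7} μ(7/d)·7^d.
Divisors of 7: 1, 7; μ(7/d) for each: -1, 1.
Σ = − 7^1 + 7^7 = 823536.
N = 823536/7 = 117648.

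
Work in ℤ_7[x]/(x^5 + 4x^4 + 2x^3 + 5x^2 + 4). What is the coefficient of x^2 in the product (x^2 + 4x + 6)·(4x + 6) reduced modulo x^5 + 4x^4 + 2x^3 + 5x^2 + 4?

Multiply in ℤ_7[x]: (x^2 + 4x + 6)·(4x + 6) = 4x^3 + x^2 + 6x + 1.
Reduced: 4x^3 + x^2 + 6x + 1.

1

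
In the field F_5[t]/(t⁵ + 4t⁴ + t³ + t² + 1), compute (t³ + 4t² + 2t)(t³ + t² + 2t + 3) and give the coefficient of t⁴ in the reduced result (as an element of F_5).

3

Multiply in F_5[t]: (t³ + 4t² + 2t)·(t³ + t² + 2t + 3) = t⁶ + 3t⁴ + 3t³ + t² + t.
Reduce using t⁵ ≡ t⁴ + 4t³ + 4t² + 4 (mod t⁵ + 4t⁴ + t³ + t² + 1).
Reduced: 3t⁴ + t³ + 4.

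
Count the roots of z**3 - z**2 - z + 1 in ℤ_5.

2

Write f(z) = z**3 - z**2 - z + 1.
Evaluate at each of the 5 elements of ℤ_5:
f(0) = 1; f(1) = 0 → root; f(2) = 3; f(3) = 1; f(4) = 0 → root.
Roots: {1, 4}.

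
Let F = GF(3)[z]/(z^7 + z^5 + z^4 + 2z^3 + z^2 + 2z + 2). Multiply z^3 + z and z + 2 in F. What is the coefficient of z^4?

1

Multiply in GF(3)[z]: (z^3 + z)·(z + 2) = z^4 + 2z^3 + z^2 + 2z.
Reduced: z^4 + 2z^3 + z^2 + 2z.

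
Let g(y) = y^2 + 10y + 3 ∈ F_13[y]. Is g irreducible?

Check each element of F_13 for a root: g(0)=3, g(1)=1, g(2)=1, g(3)=3, g(4)=7, g(5)=0, g(6)=8, g(7)=5, g(8)=4, g(9)=5, g(10)=8, g(11)=0, g(12)=7.
g(5) = 0, so (y − 5) divides g(y); g is reducible.

No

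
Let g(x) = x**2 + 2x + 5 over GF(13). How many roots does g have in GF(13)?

Evaluate at each of the 13 elements of GF(13):
g(0) = 5; g(1) = 8; g(2) = 0 → root; g(3) = 7; g(4) = 3; g(5) = 1; g(6) = 1; g(7) = 3; g(8) = 7; g(9) = 0 → root; g(10) = 8; g(11) = 5; g(12) = 4.
Roots: {2, 9}.

2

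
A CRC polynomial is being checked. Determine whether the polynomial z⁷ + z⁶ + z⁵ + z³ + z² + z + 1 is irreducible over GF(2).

Yes

Write m(z) = z⁷ + z⁶ + z⁵ + z³ + z² + z + 1.
Check for roots in GF(2): m(0) = 1; m(1) = 1.
No roots, so no linear factors.
Monic irreducibles of degree 2 over GF(2): z² + z + 1.
None of them divide m (all give nonzero remainder).
Monic irreducibles of degree 3 over GF(2): z³ + z + 1, z³ + z² + 1.
None of them divide m (all give nonzero remainder).
No irreducible factor of degree ≤ 3 exists, so m is irreducible over GF(2).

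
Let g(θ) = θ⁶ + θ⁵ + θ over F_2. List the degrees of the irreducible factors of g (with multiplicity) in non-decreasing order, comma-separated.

Roots in F_2: g(0) = 0 → root; g(1) = 1.
Linear factors from roots: (θ).
Complete factorization: g(θ) = (θ)·(θ² + θ + 1)·(θ³ + θ + 1).
Factor degrees with multiplicity: 1 + 2 + 3 = 6.

1, 2, 3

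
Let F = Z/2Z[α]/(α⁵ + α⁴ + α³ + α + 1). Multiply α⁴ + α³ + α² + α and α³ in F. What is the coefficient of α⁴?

Multiply in Z/2Z[α]: (α⁴ + α³ + α² + α)·(α³) = α⁷ + α⁶ + α⁵ + α⁴.
Reduce using α⁵ ≡ α⁴ + α³ + α + 1 (mod α⁵ + α⁴ + α³ + α + 1).
Reduced: α⁴ + α³ + α².

1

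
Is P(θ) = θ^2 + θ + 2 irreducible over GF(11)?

Check each element of GF(11) for a root: P(0)=2, P(1)=4, P(2)=8, P(3)=3, P(4)=0, P(5)=10, P(6)=0, P(7)=3, P(8)=8, P(9)=4, P(10)=2.
P(4) = 0, so (θ − 4) divides P(θ); P is reducible.

No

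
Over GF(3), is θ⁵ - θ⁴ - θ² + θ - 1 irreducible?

Write P(θ) = θ⁵ - θ⁴ - θ² + θ - 1.
Check for roots in GF(3): P(0) = 2; P(1) = 2; P(2) = 1.
No roots, so no linear factors.
Monic irreducibles of degree 2 over GF(3): θ² + 1, θ² + θ - 1, θ² - θ - 1.
None of them divide P (all give nonzero remainder).
No irreducible factor of degree ≤ 2 exists, so P is irreducible over GF(3).

Yes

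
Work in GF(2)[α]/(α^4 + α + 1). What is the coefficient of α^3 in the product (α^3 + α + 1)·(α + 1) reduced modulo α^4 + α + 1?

Multiply in GF(2)[α]: (α^3 + α + 1)·(α + 1) = α^4 + α^3 + α^2 + 1.
Reduce using α^4 ≡ α + 1 (mod α^4 + α + 1).
Reduced: α^3 + α^2 + α.

1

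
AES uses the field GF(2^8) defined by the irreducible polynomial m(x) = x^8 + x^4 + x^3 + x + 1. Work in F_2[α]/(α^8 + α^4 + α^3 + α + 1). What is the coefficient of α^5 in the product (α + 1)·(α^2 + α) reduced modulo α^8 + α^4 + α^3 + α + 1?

0

Multiply in F_2[α]: (α + 1)·(α^2 + α) = α^3 + α.
Reduced: α^3 + α.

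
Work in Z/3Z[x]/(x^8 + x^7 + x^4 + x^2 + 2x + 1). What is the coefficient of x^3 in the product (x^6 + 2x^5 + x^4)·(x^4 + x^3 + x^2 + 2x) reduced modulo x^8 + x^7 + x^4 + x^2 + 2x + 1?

Multiply in Z/3Z[x]: (x^6 + 2x^5 + x^4)·(x^4 + x^3 + x^2 + 2x) = x^10 + x^8 + 2x^7 + 2x^6 + 2x^5.
Reduce using x^8 ≡ 2x^7 + 2x^4 + 2x^2 + x + 2 (mod x^8 + x^7 + x^4 + x^2 + 2x + 1).
Reduced: x^6 + 2x^3 + 2x^2 + 1.

2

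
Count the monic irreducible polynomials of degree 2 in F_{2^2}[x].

Gauss's count: N_{4}(2) = (1/2) Σ_{d|2} μ(2/d)·4^d.
Divisors of 2: 1, 2; μ(2/d) for each: -1, 1.
Σ = − 4^1 + 4^2 = 12.
N = 12/2 = 6.

6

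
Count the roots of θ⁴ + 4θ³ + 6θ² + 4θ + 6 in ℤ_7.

2

Write h(θ) = θ⁴ + 4θ³ + 6θ² + 4θ + 6.
Evaluate at each of the 7 elements of ℤ_7:
h(0) = 6; h(1) = 0 → root; h(2) = 2; h(3) = 2; h(4) = 0 → root; h(5) = 6; h(6) = 5.
Roots: {1, 4}.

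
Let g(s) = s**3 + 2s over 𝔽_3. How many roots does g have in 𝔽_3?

Evaluate at each of the 3 elements of 𝔽_3:
g(0) = 0 → root; g(1) = 0 → root; g(2) = 0 → root.
Roots: {0, 1, 2}.

3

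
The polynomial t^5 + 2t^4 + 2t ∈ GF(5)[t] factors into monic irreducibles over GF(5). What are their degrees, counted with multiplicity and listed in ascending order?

Write h(t) = t^5 + 2t^4 + 2t.
Roots in GF(5): h(0) = 0 → root; h(1) = 0 → root; h(2) = 3; h(3) = 1; h(4) = 4.
Linear factors from roots: (t), (t - 1).
Complete factorization: h(t) = (t)·(t - 1)^2·(t^2 - t + 2).
Factor degrees with multiplicity: 1 + 1 + 1 + 2 = 5.

1, 1, 1, 2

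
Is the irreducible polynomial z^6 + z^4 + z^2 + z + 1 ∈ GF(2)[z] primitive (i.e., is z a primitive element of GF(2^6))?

No

Write f(z) = z^6 + z^4 + z^2 + z + 1.
|GF(2^6)^×| = 2^6 − 1 = 63. Prime factorization: 63 = 3^2·7.
f is primitive ⇔ z has order 63 in GF(2)[z]/(f), i.e. z^(63/q) ≠ 1 for each prime q | 63.
z^(21) mod f = 1
z^(9) mod f = z^4 + z^2 + z.
Since z^(21) = 1, the order of z divides 21 < 63; not primitive.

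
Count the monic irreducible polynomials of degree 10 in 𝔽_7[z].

The number of monic irreducibles of degree 10 over GF(7) is (1/10)·Σ_{d∣10} μ(10/d) 7^d.
Divisors of 10: 1, 2, 5, 10; μ(10/d) for each: 1, -1, -1, 1.
Σ = 7^1 − 7^2 − 7^5 + 7^10 = 282458400.
N = 282458400/10 = 28245840.

28245840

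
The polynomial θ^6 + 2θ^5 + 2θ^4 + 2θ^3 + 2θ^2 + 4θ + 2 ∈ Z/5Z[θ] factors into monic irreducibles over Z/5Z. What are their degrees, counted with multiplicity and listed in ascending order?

Write f(θ) = θ^6 + 2θ^5 + 2θ^4 + 2θ^3 + 2θ^2 + 4θ + 2.
Roots in Z/5Z: f(0) = 2; f(1) = 0 → root; f(2) = 4; f(3) = 3; f(4) = 4.
Linear factors from roots: (θ + 4).
Complete factorization: f(θ) = (θ + 4)·(θ^2 + 3θ + 3)·(θ^3 + 2θ + 1).
Factor degrees with multiplicity: 1 + 2 + 3 = 6.

1, 2, 3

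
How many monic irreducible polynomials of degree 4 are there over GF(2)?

Gauss's count: N_{2}(4) = (1/4) Σ_{d|4} μ(4/d)·2^d.
Divisors of 4: 1, 2, 4; μ(4/d) for each: 0, -1, 1.
Σ = − 2^2 + 2^4 = 12.
N = 12/4 = 3.

3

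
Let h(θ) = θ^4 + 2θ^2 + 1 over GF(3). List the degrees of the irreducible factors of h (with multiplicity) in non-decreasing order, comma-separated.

2, 2

Roots in GF(3): h(0) = 1; h(1) = 1; h(2) = 1.
Complete factorization: h(θ) = (θ^2 + 1)^2.
Factor degrees with multiplicity: 2 + 2 = 4.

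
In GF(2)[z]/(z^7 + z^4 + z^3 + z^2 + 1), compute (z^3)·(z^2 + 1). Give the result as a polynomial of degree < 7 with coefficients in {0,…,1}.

z^5 + z^3

Multiply in GF(2)[z]: (z^3)·(z^2 + 1) = z^5 + z^3.
Reduced: z^5 + z^3.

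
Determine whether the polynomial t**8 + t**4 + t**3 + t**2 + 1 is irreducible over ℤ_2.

Write P(t) = t**8 + t**4 + t**3 + t**2 + 1.
Check for roots in ℤ_2: P(0) = 1; P(1) = 1.
No roots, so no linear factors.
Monic irreducibles of degree 2 over GF(2): t**2 + t + 1.
None of them divide P (all give nonzero remainder).
Monic irreducibles of degree 3 over GF(2): t**3 + t + 1, t**3 + t**2 + 1.
None of them divide P (all give nonzero remainder).
Monic irreducibles of degree 4 over GF(2): t**4 + t + 1, t**4 + t**3 + 1, t**4 + t**3 + t**2 + t + 1.
None of them divide P (all give nonzero remainder).
No irreducible factor of degree ≤ 4 exists, so P is irreducible over GF(2).

Yes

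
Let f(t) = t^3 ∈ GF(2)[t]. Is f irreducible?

No

Check for roots in GF(2): f(0) = 0 → root; f(1) = 1.
f(0) = 0, so (t) divides f(t); f is reducible.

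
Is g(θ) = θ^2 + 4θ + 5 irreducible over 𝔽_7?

Yes

Check for roots in 𝔽_7: g(0) = 5; g(1) = 3; g(2) = 3; g(3) = 5; g(4) = 2; g(5) = 1; g(6) = 2.
No roots. A degree-2 polynomial over a field with no linear factor is irreducible.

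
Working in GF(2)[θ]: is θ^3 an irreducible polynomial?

Write m(θ) = θ^3.
Check for roots in GF(2): m(0) = 0 → root; m(1) = 1.
m(0) = 0, so (θ) divides m(θ); m is reducible.

No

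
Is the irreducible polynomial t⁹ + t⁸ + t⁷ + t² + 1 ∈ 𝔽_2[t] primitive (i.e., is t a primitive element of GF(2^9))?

Yes

Write f(t) = t⁹ + t⁸ + t⁷ + t² + 1.
|GF(2^9)^×| = 2^9 − 1 = 511. Prime factorization: 511 = 7·73.
f is primitive ⇔ t has order 511 in GF(2)[t]/(f), i.e. t^(511/q) ≠ 1 for each prime q | 511.
t^(73) mod f = t⁷ + t⁴ + t³ + t² + t.
t^(7) mod f = t⁷.
None equal 1, so t has full order 511; f is primitive.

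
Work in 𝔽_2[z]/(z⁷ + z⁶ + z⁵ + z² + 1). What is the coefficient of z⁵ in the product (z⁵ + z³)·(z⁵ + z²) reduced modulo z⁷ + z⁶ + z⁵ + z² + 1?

Multiply in 𝔽_2[z]: (z⁵ + z³)·(z⁵ + z²) = z¹⁰ + z⁸ + z⁷ + z⁵.
Reduce using z⁷ ≡ z⁶ + z⁵ + z² + 1 (mod z⁷ + z⁶ + z⁵ + z² + 1).
Reduced: z⁵ + z⁴ + z + 1.

1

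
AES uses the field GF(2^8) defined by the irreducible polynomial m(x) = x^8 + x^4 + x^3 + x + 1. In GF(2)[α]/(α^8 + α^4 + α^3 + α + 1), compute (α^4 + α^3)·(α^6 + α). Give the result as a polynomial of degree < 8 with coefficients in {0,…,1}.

Multiply in GF(2)[α]: (α^4 + α^3)·(α^6 + α) = α^10 + α^9 + α^5 + α^4.
Reduce using α^8 ≡ α^4 + α^3 + α + 1 (mod α^8 + α^4 + α^3 + α + 1).
Reduced: α^6 + α^5 + α^3 + α.

α^6 + α^5 + α^3 + α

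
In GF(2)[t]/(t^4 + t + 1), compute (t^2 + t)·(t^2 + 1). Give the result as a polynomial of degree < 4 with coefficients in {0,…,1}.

Multiply in GF(2)[t]: (t^2 + t)·(t^2 + 1) = t^4 + t^3 + t^2 + t.
Reduce using t^4 ≡ t + 1 (mod t^4 + t + 1).
Reduced: t^3 + t^2 + 1.

t^3 + t^2 + 1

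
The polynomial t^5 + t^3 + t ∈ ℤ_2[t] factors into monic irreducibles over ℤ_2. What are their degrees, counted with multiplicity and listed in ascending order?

Write g(t) = t^5 + t^3 + t.
Roots in ℤ_2: g(0) = 0 → root; g(1) = 1.
Linear factors from roots: (t).
Complete factorization: g(t) = (t)·(t^2 + t + 1)^2.
Factor degrees with multiplicity: 1 + 2 + 2 = 5.

1, 2, 2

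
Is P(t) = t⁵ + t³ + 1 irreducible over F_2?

Yes

Check for roots in F_2: P(0) = 1; P(1) = 1.
No roots, so no linear factors.
Monic irreducibles of degree 2 over GF(2): t² + t + 1.
None of them divide P (all give nonzero remainder).
No irreducible factor of degree ≤ 2 exists, so P is irreducible over GF(2).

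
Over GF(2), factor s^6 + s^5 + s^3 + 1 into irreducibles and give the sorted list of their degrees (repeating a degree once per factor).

Write h(s) = s^6 + s^5 + s^3 + 1.
Roots in GF(2): h(0) = 1; h(1) = 0 → root.
Linear factors from roots: (s + 1).
Complete factorization: h(s) = (s + 1)^3·(s^3 + s + 1).
Factor degrees with multiplicity: 1 + 1 + 1 + 3 = 6.

1, 1, 1, 3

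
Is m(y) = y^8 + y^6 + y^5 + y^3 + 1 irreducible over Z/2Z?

Check for roots in Z/2Z: m(0) = 1; m(1) = 1.
No roots, so no linear factors.
Monic irreducibles of degree 2 over GF(2): y^2 + y + 1.
None of them divide m (all give nonzero remainder).
Monic irreducibles of degree 3 over GF(2): y^3 + y + 1, y^3 + y^2 + 1.
None of them divide m (all give nonzero remainder).
Monic irreducibles of degree 4 over GF(2): y^4 + y + 1, y^4 + y^3 + 1, y^4 + y^3 + y^2 + y + 1.
None of them divide m (all give nonzero remainder).
No irreducible factor of degree ≤ 4 exists, so m is irreducible over GF(2).

Yes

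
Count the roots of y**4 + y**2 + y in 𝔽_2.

1

Write h(y) = y**4 + y**2 + y.
Evaluate at each of the 2 elements of 𝔽_2:
h(0) = 0 → root; h(1) = 1.
Roots: {0}.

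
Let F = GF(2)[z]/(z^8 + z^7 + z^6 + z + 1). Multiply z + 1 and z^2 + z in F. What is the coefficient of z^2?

0

Multiply in GF(2)[z]: (z + 1)·(z^2 + z) = z^3 + z.
Reduced: z^3 + z.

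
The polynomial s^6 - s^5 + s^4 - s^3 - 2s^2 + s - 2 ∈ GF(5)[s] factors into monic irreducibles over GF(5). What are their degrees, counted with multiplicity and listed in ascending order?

6

Write h(s) = s^6 - s^5 + s^4 - s^3 - 2s^2 + s - 2.
Roots in GF(5): h(0) = 3; h(1) = 2; h(2) = 2; h(3) = 3; h(4) = 4.
Complete factorization: h(s) = (s^6 - s^5 + s^4 - s^3 - 2s^2 + s - 2).
Factor degrees with multiplicity: 6 = 6.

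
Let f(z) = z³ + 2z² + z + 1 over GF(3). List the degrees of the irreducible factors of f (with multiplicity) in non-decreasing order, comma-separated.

Roots in GF(3): f(0) = 1; f(1) = 2; f(2) = 1.
Complete factorization: f(z) = (z³ + 2z² + z + 1).
Factor degrees with multiplicity: 3 = 3.

3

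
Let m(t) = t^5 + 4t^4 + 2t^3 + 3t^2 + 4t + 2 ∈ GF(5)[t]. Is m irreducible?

Yes

Check for roots in GF(5): m(0) = 2; m(1) = 1; m(2) = 4; m(3) = 2; m(4) = 2.
No roots, so no linear factors.
Degree-2 irreducible divisors: test the 10 monic irreducibles of degree 2 over GF(5).
None of them divide m (all give nonzero remainder).
No irreducible factor of degree ≤ 2 exists, so m is irreducible over GF(5).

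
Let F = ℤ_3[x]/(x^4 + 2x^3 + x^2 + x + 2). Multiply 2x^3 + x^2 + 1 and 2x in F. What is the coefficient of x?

1

Multiply in ℤ_3[x]: (2x^3 + x^2 + 1)·(2x) = x^4 + 2x^3 + 2x.
Reduce using x^4 ≡ x^3 + 2x^2 + 2x + 1 (mod x^4 + 2x^3 + x^2 + x + 2).
Reduced: 2x^2 + x + 1.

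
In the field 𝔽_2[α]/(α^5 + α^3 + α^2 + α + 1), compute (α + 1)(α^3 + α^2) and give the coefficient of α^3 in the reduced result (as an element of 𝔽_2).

Multiply in 𝔽_2[α]: (α + 1)·(α^3 + α^2) = α^4 + α^2.
Reduced: α^4 + α^2.

0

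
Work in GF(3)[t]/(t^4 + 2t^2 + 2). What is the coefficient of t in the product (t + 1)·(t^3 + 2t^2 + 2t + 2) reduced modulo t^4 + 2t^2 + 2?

1

Multiply in GF(3)[t]: (t + 1)·(t^3 + 2t^2 + 2t + 2) = t^4 + t^2 + t + 2.
Reduce using t^4 ≡ t^2 + 1 (mod t^4 + 2t^2 + 2).
Reduced: 2t^2 + t.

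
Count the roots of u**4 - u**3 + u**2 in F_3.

Write g(u) = u**4 - u**3 + u**2.
Evaluate at each of the 3 elements of F_3:
g(0) = 0 → root; g(1) = 1; g(2) = 0 → root.
Roots: {0, 2}.

2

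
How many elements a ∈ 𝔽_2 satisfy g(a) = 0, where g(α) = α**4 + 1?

1

Evaluate at each of the 2 elements of 𝔽_2:
g(0) = 1; g(1) = 0 → root.
Roots: {1}.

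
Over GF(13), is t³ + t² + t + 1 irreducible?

Write f(t) = t³ + t² + t + 1.
Check each element of GF(13) for a root: f(0)=1, f(1)=4, f(2)=2, f(3)=1, f(4)=7, f(5)=0, f(6)=12, f(7)=10, f(8)=0, f(9)=1, f(10)=6, f(11)=8, f(12)=0.
f(5) = 0, so (t − 5) divides f(t); f is reducible.

No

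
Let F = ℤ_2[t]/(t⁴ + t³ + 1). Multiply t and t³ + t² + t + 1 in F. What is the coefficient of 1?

Multiply in ℤ_2[t]: (t)·(t³ + t² + t + 1) = t⁴ + t³ + t² + t.
Reduce using t⁴ ≡ t³ + 1 (mod t⁴ + t³ + 1).
Reduced: t² + t + 1.

1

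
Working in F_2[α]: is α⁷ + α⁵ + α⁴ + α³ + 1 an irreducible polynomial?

Write h(α) = α⁷ + α⁵ + α⁴ + α³ + 1.
Check for roots in F_2: h(0) = 1; h(1) = 1.
No roots, so no linear factors.
Monic irreducibles of degree 2 over GF(2): α² + α + 1.
None of them divide h (all give nonzero remainder).
Monic irreducibles of degree 3 over GF(2): α³ + α + 1, α³ + α² + 1.
None of them divide h (all give nonzero remainder).
No irreducible factor of degree ≤ 3 exists, so h is irreducible over GF(2).

Yes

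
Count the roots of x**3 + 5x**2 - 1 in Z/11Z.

Write f(x) = x**3 + 5x**2 - 1.
Evaluate at each of the 11 elements of Z/11Z:
f(0) = 10; f(1) = 5; f(2) = 5; f(3) = 5; f(4) = 0 → root; f(5) = 7; f(6) = 10; f(7) = 4; f(8) = 6; f(9) = 0 → root; f(10) = 3.
Roots: {4, 9}.

2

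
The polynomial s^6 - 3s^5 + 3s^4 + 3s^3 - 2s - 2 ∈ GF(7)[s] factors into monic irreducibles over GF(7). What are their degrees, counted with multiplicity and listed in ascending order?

1, 1, 4

Write h(s) = s^6 - 3s^5 + 3s^4 + 3s^3 - 2s - 2.
Linear factors from roots: (s - 1), (s + 3).
Complete factorization: h(s) = (s + 3)·(s - 1)·(s^4 + 2s^3 + 2s^2 - 2s + 3).
Factor degrees with multiplicity: 1 + 1 + 4 = 6.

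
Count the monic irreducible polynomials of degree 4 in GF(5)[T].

x^(5^4) − x is the product of all monic irreducibles of degree dividing 4; Möbius inversion gives N = (1/4) Σ μ(4/d)·5^d.
Divisors of 4: 1, 2, 4; μ(4/d) for each: 0, -1, 1.
Σ = − 5^2 + 5^4 = 600.
N = 600/4 = 150.

150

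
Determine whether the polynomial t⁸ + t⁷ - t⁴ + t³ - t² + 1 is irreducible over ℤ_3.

Write g(t) = t⁸ + t⁷ - t⁴ + t³ - t² + 1.
Check for roots in ℤ_3: g(0) = 1; g(1) = 2; g(2) = 1.
No roots, so no linear factors.
Monic irreducibles of degree 2 over GF(3): t² + 1, t² + t - 1, t² - t - 1.
None of them divide g (all give nonzero remainder).
Degree-3 irreducible divisors: test the 8 monic irreducibles of degree 3 over GF(3).
None of them divide g (all give nonzero remainder).
Degree-4 irreducible divisors: test the 18 monic irreducibles of degree 4 over GF(3).
None of them divide g (all give nonzero remainder).
No irreducible factor of degree ≤ 4 exists, so g is irreducible over GF(3).

Yes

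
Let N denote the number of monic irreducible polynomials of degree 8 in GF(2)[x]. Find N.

30

The number of monic irreducibles of degree 8 over GF(2) is (1/8)·Σ_{d∣8} μ(8/d) 2^d.
Divisors of 8: 1, 2, 4, 8; μ(8/d) for each: 0, 0, -1, 1.
Σ = − 2^4 + 2^8 = 240.
N = 240/8 = 30.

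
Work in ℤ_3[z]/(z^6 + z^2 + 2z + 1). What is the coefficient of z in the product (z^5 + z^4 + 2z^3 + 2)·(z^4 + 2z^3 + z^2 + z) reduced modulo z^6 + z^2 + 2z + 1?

Multiply in ℤ_3[z]: (z^5 + z^4 + 2z^3 + 2)·(z^4 + 2z^3 + z^2 + z) = z^9 + 2z^7 + z^4 + z^3 + 2z^2 + 2z.
Reduce using z^6 ≡ 2z^2 + z + 2 (mod z^6 + z^2 + 2z + 1).
Reduced: 2z^5 + 2z^4 + z^3 + z^2.

0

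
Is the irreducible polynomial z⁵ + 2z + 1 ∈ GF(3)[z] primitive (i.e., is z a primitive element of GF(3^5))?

Yes

Write f(z) = z⁵ + 2z + 1.
|GF(3^5)^×| = 3^5 − 1 = 242. Prime factorization: 242 = 2·11^2.
f is primitive ⇔ z has order 242 in GF(3)[z]/(f), i.e. z^(242/q) ≠ 1 for each prime q | 242.
z^(121) mod f = 2.
z^(22) mod f = 2z³ + 2z² + z + 1.
None equal 1, so z has full order 242; f is primitive.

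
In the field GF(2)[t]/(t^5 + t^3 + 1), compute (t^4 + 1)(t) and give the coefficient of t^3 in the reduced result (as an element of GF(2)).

1

Multiply in GF(2)[t]: (t^4 + 1)·(t) = t^5 + t.
Reduce using t^5 ≡ t^3 + 1 (mod t^5 + t^3 + 1).
Reduced: t^3 + t + 1.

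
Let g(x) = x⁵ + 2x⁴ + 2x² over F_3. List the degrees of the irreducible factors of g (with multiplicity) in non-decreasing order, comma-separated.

1, 1, 1, 2

Roots in F_3: g(0) = 0 → root; g(1) = 2; g(2) = 0 → root.
Linear factors from roots: (x), (x + 1).
Complete factorization: g(x) = (x + 1)·(x)^2·(x² + x + 2).
Factor degrees with multiplicity: 1 + 1 + 1 + 2 = 5.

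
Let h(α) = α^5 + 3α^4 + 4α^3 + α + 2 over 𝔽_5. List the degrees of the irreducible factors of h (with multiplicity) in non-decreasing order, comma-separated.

Roots in 𝔽_5: h(0) = 2; h(1) = 1; h(2) = 1; h(3) = 4; h(4) = 4.
Complete factorization: h(α) = (α^2 + α + 2)·(α^3 + 2α^2 + 1).
Factor degrees with multiplicity: 2 + 3 = 5.

2, 3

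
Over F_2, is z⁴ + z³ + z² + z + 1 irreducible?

Write f(z) = z⁴ + z³ + z² + z + 1.
Check for roots in F_2: f(0) = 1; f(1) = 1.
No roots, so no linear factors.
Monic irreducibles of degree 2 over GF(2): z² + z + 1.
None of them divide f (all give nonzero remainder).
No irreducible factor of degree ≤ 2 exists, so f is irreducible over GF(2).

Yes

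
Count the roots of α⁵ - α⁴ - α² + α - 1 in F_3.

Write g(α) = α⁵ - α⁴ - α² + α - 1.
Evaluate at each of the 3 elements of F_3:
g(0) = 2; g(1) = 2; g(2) = 1.
No element is a root.

0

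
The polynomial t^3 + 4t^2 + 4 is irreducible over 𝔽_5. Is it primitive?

Write f(t) = t^3 + 4t^2 + 4.
|GF(5^3)^×| = 5^3 − 1 = 124. Prime factorization: 124 = 2^2·31.
f is primitive ⇔ t has order 124 in GF(5)[t]/(f), i.e. t^(124/q) ≠ 1 for each prime q | 124.
t^(62) mod f = 1
t^(4) mod f = t^2 + t + 1.
Since t^(62) = 1, the order of t divides 62 < 124; not primitive.

No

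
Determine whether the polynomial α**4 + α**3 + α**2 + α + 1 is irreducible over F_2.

Yes

Write P(α) = α**4 + α**3 + α**2 + α + 1.
Check for roots in F_2: P(0) = 1; P(1) = 1.
No roots, so no linear factors.
Monic irreducibles of degree 2 over GF(2): α**2 + α + 1.
None of them divide P (all give nonzero remainder).
No irreducible factor of degree ≤ 2 exists, so P is irreducible over GF(2).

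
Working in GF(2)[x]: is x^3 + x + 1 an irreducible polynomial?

Write h(x) = x^3 + x + 1.
Check for roots in GF(2): h(0) = 1; h(1) = 1.
No roots. A degree-3 polynomial over a field with no linear factor is irreducible.

Yes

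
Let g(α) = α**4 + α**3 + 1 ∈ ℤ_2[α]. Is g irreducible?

Yes

Check for roots in ℤ_2: g(0) = 1; g(1) = 1.
No roots, so no linear factors.
Monic irreducibles of degree 2 over GF(2): α**2 + α + 1.
None of them divide g (all give nonzero remainder).
No irreducible factor of degree ≤ 2 exists, so g is irreducible over GF(2).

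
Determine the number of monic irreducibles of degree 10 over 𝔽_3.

5880

Gauss's count: N_{3}(10) = (1/10) Σ_{d|10} μ(10/d)·3^d.
Divisors of 10: 1, 2, 5, 10; μ(10/d) for each: 1, -1, -1, 1.
Σ = 3^1 − 3^2 − 3^5 + 3^10 = 58800.
N = 58800/10 = 5880.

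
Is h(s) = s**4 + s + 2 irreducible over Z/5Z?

No

Check for roots in Z/5Z: h(0) = 2; h(1) = 4; h(2) = 0 → root; h(3) = 1; h(4) = 2.
h(2) = 0, so (s − 2) divides h(s); h is reducible.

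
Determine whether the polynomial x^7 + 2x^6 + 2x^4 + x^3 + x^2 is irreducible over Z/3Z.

No

Write m(x) = x^7 + 2x^6 + 2x^4 + x^3 + x^2.
Check for roots in Z/3Z: m(0) = 0 → root; m(1) = 1; m(2) = 0 → root.
m(0) = 0, so (x) divides m(x); m is reducible.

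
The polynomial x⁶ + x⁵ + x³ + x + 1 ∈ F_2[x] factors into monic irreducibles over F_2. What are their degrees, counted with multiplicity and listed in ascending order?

Write h(x) = x⁶ + x⁵ + x³ + x + 1.
Roots in F_2: h(0) = 1; h(1) = 1.
Complete factorization: h(x) = (x² + x + 1)^3.
Factor degrees with multiplicity: 2 + 2 + 2 = 6.

2, 2, 2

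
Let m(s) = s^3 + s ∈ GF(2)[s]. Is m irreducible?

No

Check for roots in GF(2): m(0) = 0 → root; m(1) = 0 → root.
m(0) = 0, so (s) divides m(s); m is reducible.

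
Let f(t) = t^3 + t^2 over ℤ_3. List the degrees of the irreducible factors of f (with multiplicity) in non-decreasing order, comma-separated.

Roots in ℤ_3: f(0) = 0 → root; f(1) = 2; f(2) = 0 → root.
Linear factors from roots: (t), (t + 1).
Complete factorization: f(t) = (t + 1)·(t)^2.
Factor degrees with multiplicity: 1 + 1 + 1 = 3.

1, 1, 1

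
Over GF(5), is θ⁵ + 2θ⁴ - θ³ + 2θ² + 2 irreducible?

Write f(θ) = θ⁵ + 2θ⁴ - θ³ + 2θ² + 2.
Check for roots in GF(5): f(0) = 2; f(1) = 1; f(2) = 1; f(3) = 3; f(4) = 1.
No roots, so no linear factors.
Degree-2 irreducible divisors: test the 10 monic irreducibles of degree 2 over GF(5).
None of them divide f (all give nonzero remainder).
No irreducible factor of degree ≤ 2 exists, so f is irreducible over GF(5).

Yes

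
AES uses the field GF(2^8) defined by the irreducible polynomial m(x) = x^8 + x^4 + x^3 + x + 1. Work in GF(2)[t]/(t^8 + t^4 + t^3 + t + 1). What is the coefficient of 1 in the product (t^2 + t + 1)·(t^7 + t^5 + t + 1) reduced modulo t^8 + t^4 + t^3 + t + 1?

0

Multiply in GF(2)[t]: (t^2 + t + 1)·(t^7 + t^5 + t + 1) = t^9 + t^8 + t^6 + t^5 + t^3 + 1.
Reduce using t^8 ≡ t^4 + t^3 + t + 1 (mod t^8 + t^4 + t^3 + t + 1).
Reduced: t^6 + t^2.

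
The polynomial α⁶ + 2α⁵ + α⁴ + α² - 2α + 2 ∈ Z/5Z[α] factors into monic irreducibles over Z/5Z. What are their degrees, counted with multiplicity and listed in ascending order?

Write h(α) = α⁶ + 2α⁵ + α⁴ + α² - 2α + 2.
Roots in Z/5Z: h(0) = 2; h(1) = 0 → root; h(2) = 1; h(3) = 1; h(4) = 0 → root.
Linear factors from roots: (α - 1), (α + 1).
Complete factorization: h(α) = (α + 1)·(α - 1)^2·(α³ - 2α² + 2).
Factor degrees with multiplicity: 1 + 1 + 1 + 3 = 6.

1, 1, 1, 3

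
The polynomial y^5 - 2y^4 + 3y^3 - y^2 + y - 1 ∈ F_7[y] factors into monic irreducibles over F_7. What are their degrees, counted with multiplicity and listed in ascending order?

Write h(y) = y^5 - 2y^4 + 3y^3 - y^2 + y - 1.
Linear factors from roots: (y - 2).
Complete factorization: h(y) = (y - 2)^3·(y^2 - 3y + 1).
Factor degrees with multiplicity: 1 + 1 + 1 + 2 = 5.

1, 1, 1, 2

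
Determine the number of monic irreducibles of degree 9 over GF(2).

The number of monic irreducibles of degree 9 over GF(2) is (1/9)·Σ_{d∣9} μ(9/d) 2^d.
Divisors of 9: 1, 3, 9; μ(9/d) for each: 0, -1, 1.
Σ = − 2^3 + 2^9 = 504.
N = 504/9 = 56.

56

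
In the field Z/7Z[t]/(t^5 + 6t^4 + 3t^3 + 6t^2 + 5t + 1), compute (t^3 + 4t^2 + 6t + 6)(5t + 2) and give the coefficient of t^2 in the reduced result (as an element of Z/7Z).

3

Multiply in Z/7Z[t]: (t^3 + 4t^2 + 6t + 6)·(5t + 2) = 5t^4 + t^3 + 3t^2 + 5.
Reduced: 5t^4 + t^3 + 3t^2 + 5.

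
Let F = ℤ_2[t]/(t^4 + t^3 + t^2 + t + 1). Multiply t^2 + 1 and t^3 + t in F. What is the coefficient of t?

Multiply in ℤ_2[t]: (t^2 + 1)·(t^3 + t) = t^5 + t.
Reduce using t^4 ≡ t^3 + t^2 + t + 1 (mod t^4 + t^3 + t^2 + t + 1).
Reduced: t + 1.

1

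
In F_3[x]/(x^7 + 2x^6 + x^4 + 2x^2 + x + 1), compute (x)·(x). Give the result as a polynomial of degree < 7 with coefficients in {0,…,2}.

x^2

Multiply in F_3[x]: (x)·(x) = x^2.
Reduced: x^2.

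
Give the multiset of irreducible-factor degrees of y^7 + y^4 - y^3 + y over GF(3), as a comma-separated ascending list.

1, 1, 2, 3

Write h(y) = y^7 + y^4 - y^3 + y.
Roots in GF(3): h(0) = 0 → root; h(1) = 2; h(2) = 0 → root.
Linear factors from roots: (y), (y + 1).
Complete factorization: h(y) = (y)·(y + 1)·(y^2 - y - 1)·(y^3 - y - 1).
Factor degrees with multiplicity: 1 + 1 + 2 + 3 = 7.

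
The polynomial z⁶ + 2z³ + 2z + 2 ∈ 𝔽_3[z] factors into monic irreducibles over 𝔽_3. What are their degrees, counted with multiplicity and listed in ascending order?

6

Write h(z) = z⁶ + 2z³ + 2z + 2.
Roots in 𝔽_3: h(0) = 2; h(1) = 1; h(2) = 2.
Complete factorization: h(z) = (z⁶ + 2z³ + 2z + 2).
Factor degrees with multiplicity: 6 = 6.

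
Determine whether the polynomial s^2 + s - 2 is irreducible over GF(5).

No

Write f(s) = s^2 + s - 2.
Check for roots in GF(5): f(0) = 3; f(1) = 0 → root; f(2) = 4; f(3) = 0 → root; f(4) = 3.
f(1) = 0, so (s − 1) divides f(s); f is reducible.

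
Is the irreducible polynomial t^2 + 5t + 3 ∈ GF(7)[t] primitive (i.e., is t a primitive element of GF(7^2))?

Write f(t) = t^2 + 5t + 3.
|GF(7^2)^×| = 7^2 − 1 = 48. Prime factorization: 48 = 2^4·3.
f is primitive ⇔ t has order 48 in GF(7)[t]/(f), i.e. t^(48/q) ≠ 1 for each prime q | 48.
t^(24) mod f = 6.
t^(16) mod f = 2.
None equal 1, so t has full order 48; f is primitive.

Yes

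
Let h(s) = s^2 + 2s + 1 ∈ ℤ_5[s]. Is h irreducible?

Check for roots in ℤ_5: h(0) = 1; h(1) = 4; h(2) = 4; h(3) = 1; h(4) = 0 → root.
h(4) = 0, so (s − 4) divides h(s); h is reducible.

No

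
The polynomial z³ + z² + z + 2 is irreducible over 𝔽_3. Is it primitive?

Write f(z) = z³ + z² + z + 2.
|GF(3^3)^×| = 3^3 − 1 = 26. Prime factorization: 26 = 2·13.
f is primitive ⇔ z has order 26 in GF(3)[z]/(f), i.e. z^(26/q) ≠ 1 for each prime q | 26.
z^(13) mod f = 1
z^(2) mod f = z².
Since z^(13) = 1, the order of z divides 13 < 26; not primitive.

No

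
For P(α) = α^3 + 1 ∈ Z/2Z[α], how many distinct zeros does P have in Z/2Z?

Evaluate at each of the 2 elements of Z/2Z:
P(0) = 1; P(1) = 0 → root.
Roots: {1}.

1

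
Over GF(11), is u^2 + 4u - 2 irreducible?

Write f(u) = u^2 + 4u - 2.
Check each element of GF(11) for a root: f(0)=9, f(1)=3, f(2)=10, f(3)=8, f(4)=8, f(5)=10, f(6)=3, f(7)=9, f(8)=6, f(9)=5, f(10)=6.
No roots. A degree-2 polynomial over a field with no linear factor is irreducible.

Yes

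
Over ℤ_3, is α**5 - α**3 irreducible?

No

Write P(α) = α**5 - α**3.
Check for roots in ℤ_3: P(0) = 0 → root; P(1) = 0 → root; P(2) = 0 → root.
P(0) = 0, so (α) divides P(α); P is reducible.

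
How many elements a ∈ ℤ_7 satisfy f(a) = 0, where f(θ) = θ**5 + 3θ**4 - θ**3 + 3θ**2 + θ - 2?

2

Evaluate at each of the 7 elements of ℤ_7:
f(0) = 5; f(1) = 5; f(2) = 0 → root; f(3) = 4; f(4) = 0 → root; f(5) = 4; f(6) = 3.
Roots: {2, 4}.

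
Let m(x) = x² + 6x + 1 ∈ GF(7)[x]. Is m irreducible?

Check for roots in GF(7): m(0) = 1; m(1) = 1; m(2) = 3; m(3) = 0 → root; m(4) = 6; m(5) = 0 → root; m(6) = 3.
m(3) = 0, so (x − 3) divides m(x); m is reducible.

No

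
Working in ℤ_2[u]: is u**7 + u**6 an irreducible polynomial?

No

Write P(u) = u**7 + u**6.
Check for roots in ℤ_2: P(0) = 0 → root; P(1) = 0 → root.
P(0) = 0, so (u) divides P(u); P is reducible.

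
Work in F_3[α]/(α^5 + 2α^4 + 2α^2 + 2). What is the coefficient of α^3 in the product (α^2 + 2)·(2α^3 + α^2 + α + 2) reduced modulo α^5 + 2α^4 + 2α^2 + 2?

Multiply in F_3[α]: (α^2 + 2)·(2α^3 + α^2 + α + 2) = 2α^5 + α^4 + 2α^3 + α^2 + 2α + 1.
Reduce using α^5 ≡ α^4 + α^2 + 1 (mod α^5 + 2α^4 + 2α^2 + 2).
Reduced: 2α^3 + 2α.

2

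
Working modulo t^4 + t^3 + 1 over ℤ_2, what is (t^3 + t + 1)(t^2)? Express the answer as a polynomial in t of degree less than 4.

t^2 + t + 1

Multiply in ℤ_2[t]: (t^3 + t + 1)·(t^2) = t^5 + t^3 + t^2.
Reduce using t^4 ≡ t^3 + 1 (mod t^4 + t^3 + 1).
Reduced: t^2 + t + 1.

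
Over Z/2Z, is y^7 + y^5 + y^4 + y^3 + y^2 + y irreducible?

Write g(y) = y^7 + y^5 + y^4 + y^3 + y^2 + y.
Check for roots in Z/2Z: g(0) = 0 → root; g(1) = 0 → root.
g(0) = 0, so (y) divides g(y); g is reducible.

No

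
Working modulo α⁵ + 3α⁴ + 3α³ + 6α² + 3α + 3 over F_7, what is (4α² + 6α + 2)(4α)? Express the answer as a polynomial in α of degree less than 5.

Multiply in F_7[α]: (4α² + 6α + 2)·(4α) = 2α³ + 3α² + α.
Reduced: 2α³ + 3α² + α.

2α^3 + 3α^2 + α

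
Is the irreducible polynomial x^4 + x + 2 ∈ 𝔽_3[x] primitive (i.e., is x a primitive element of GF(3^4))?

Write f(x) = x^4 + x + 2.
|GF(3^4)^×| = 3^4 − 1 = 80. Prime factorization: 80 = 2^4·5.
f is primitive ⇔ x has order 80 in GF(3)[x]/(f), i.e. x^(80/q) ≠ 1 for each prime q | 80.
x^(40) mod f = 2.
x^(16) mod f = 2x^3 + x + 2.
None equal 1, so x has full order 80; f is primitive.

Yes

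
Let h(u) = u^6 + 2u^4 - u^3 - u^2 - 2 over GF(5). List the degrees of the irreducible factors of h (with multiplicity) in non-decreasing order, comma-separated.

6

Roots in GF(5): h(0) = 3; h(1) = 4; h(2) = 2; h(3) = 3; h(4) = 1.
Complete factorization: h(u) = (u^6 + 2u^4 - u^3 - u^2 - 2).
Factor degrees with multiplicity: 6 = 6.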